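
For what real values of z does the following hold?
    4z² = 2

z = -0.7071 or z = 0.7071

Rearrange to standard form: 4z² - 2 = 0.
Discriminant: (0)² − 4·4·(-2) = 32.
Quadratic formula: z = (0 ± √32) / 8.
So z = √(2)/2 ≈ 0.7071 or z = -√(2)/2 ≈ -0.7071.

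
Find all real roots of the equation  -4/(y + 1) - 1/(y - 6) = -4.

Multiply both sides by (y + 1)(y - 6):
-4(y - 6) - (y + 1) = -4(y + 1)(y - 6).
Expand and collect terms: -4y² + 25y + 1 = 0.
By the quadratic formula, y = (-25 ± √641) / -8, so y ≈ -0.0397 or y ≈ 6.2897.
Neither value makes a denominator zero (y ≠ -1, y ≠ 6), so both are valid.

y = -0.0397 or y = 6.2897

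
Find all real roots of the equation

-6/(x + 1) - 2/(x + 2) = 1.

x = -9.2749 or x = -1.7251

Multiply both sides by (x + 1)(x + 2):
-6(x + 2) - 2(x + 1) = (x + 1)(x + 2).
Expand and collect terms: x^2 + 11x + 16 = 0.
By the quadratic formula, x = (-11 +/- sqrt(57)) / 2, so x ~= -1.7251 or x ~= -9.2749.
Neither value makes a denominator zero (x != -1, x != -2), so both are valid.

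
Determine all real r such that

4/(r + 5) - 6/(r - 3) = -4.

r = -5.8551 or r = 4.3551

Multiply both sides by (r + 5)(r - 3):
4(r - 3) - 6(r + 5) = -4(r + 5)(r - 3).
Expand and collect terms: -4r² - 6r + 102 = 0.
By the quadratic formula, r = (6 ± √1668) / -8, so r ≈ -5.8551 or r ≈ 4.3551.
Neither value makes a denominator zero (r ≠ -5, r ≠ 3), so both are valid.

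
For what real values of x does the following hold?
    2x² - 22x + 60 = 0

x = 5 or x = 6

Factor: 2(x - 6)(x - 5) = 0.
So x = 6 or x = 5.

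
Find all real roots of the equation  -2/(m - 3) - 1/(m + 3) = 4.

m = -3.2717 or m = 2.5217

Multiply both sides by (m - 3)(m + 3):
-2(m + 3) - (m - 3) = 4(m - 3)(m + 3).
Expand and collect terms: 4m² + 3m - 33 = 0.
By the quadratic formula, m = (-3 ± √537) / 8, so m ≈ 2.5217 or m ≈ -3.2717.
Neither value makes a denominator zero (m ≠ 3, m ≠ -3), so both are valid.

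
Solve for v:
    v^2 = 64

Bring every term to one side: v^2 - 64 = 0.
Factor: (v + 8)(v - 8) = 0.
So v = -8 or v = 8.

v = -8 or v = 8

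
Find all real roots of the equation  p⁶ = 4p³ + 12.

Let u = p³. The equation becomes u² - 4u - 12 = 0.
Factor: (u + 2)(u - 6) = 0, so u = -2 or u = 6.
p³ = -2 gives p = -∛(2) ≈ -1.2599.
p³ = 6 gives p = ∛(6) ≈ 1.8171.

p = -1.2599 or p = 1.8171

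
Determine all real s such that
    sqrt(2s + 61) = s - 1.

Square both sides: 2s + 61 = (s - 1)^2.
Expand and rearrange: s^2 - 4s - 60 = 0.
Solving gives s = 10 or s = -6.
Check each candidate in the original equation:
  s = 10: sqrt(81) = 9, while s - 1 = 9 — valid.
  s = -6: sqrt(49) = 7, while s - 1 = -7 — extraneous.

s = 10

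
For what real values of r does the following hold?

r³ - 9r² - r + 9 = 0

Possible rational roots are divisors of 9. Testing r = 1 gives 0, so (r - 1) is a factor.
Divide: r³ - 9r² - r + 9 = (r - 1)(r² - 8r - 9).
Factor the quadratic: r = 9 or r = -1.

r = -1 or r = 1 or r = 9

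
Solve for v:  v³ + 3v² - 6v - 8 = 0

Possible rational roots are divisors of -8. Testing v = -1 gives 0, so (v + 1) is a factor.
Divide: v³ + 3v² - 6v - 8 = (v + 1)(v² + 2v - 8).
Factor the quadratic: v = 2 or v = -4.

v = -4 or v = -1 or v = 2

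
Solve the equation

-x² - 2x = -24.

Bring every term to one side: -x² - 2x + 24 = 0.
Factor: -1(x - 4)(x + 6) = 0.
So x = 4 or x = -6.

x = -6 or x = 4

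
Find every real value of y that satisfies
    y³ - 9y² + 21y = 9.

Rearrange: y³ - 9y² + 21y - 9 = 0.
Possible rational roots are divisors of -9. Testing y = 3 gives 0, so (y - 3) is a factor.
Divide: y³ - 9y² + 21y - 9 = (y - 3)(y² - 6y + 3).
Apply the quadratic formula to y² - 6y + 3 = 0: y = (6 ± √24)/2, i.e. y ≈ 5.4495 or y ≈ 0.5505.

y = 0.5505 or y = 3 or y = 5.4495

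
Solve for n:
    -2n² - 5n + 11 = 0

n = -3.9075 or n = 1.4075

Discriminant: (-5)² − 4·(-2)·11 = 113.
Quadratic formula: n = (5 ± √113) / (-4).
So n = -√(113)/4 - 5/4 ≈ -3.9075 or n = -5/4 + √(113)/4 ≈ 1.4075.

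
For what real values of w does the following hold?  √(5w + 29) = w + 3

w = 4

Square both sides: 5w + 29 = (w + 3)².
Expand and rearrange: w² + w - 20 = 0.
Solving gives w = 4 or w = -5.
Check each candidate in the original equation:
  w = 4: √(49) = 7, while w + 3 = 7 — valid.
  w = -5: √(4) = 2, while w + 3 = -2 — extraneous.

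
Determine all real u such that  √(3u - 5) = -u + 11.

Square both sides: 3u - 5 = (-u + 11)².
Expand and rearrange: u² - 25u + 126 = 0.
Solving gives u = 18 or u = 7.
Check each candidate in the original equation:
  u = 18: √(49) = 7, while -u + 11 = -7 — extraneous.
  u = 7: √(16) = 4, while -u + 11 = 4 — valid.

u = 7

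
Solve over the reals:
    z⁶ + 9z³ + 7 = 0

Let u = z³. The equation becomes u² + 9u + 7 = 0.
By the quadratic formula, u = -9/2 + √(53)/2 or u = -9/2 - √(53)/2.
z³ = -9/2 + √(53)/2 gives z = -∛(9/2 - √(53)/2) ≈ -0.9509.
z³ = -9/2 - √(53)/2 gives z = -∛(√(53)/2 + 9/2) ≈ -2.0116.

z = -2.0116 or z = -0.9509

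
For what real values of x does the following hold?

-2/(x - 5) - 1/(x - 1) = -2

x = 1.3915 or x = 6.1085

Multiply both sides by (x - 5)(x - 1):
-2(x - 1) - (x - 5) = -2(x - 5)(x - 1).
Expand and collect terms: -2x^2 + 15x - 17 = 0.
By the quadratic formula, x = (-15 +/- sqrt(89)) / -4, so x ~= 1.3915 or x ~= 6.1085.
Neither value makes a denominator zero (x != 5, x != 1), so both are valid.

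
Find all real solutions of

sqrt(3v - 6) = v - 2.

v = 2 or v = 5

Square both sides: 3v - 6 = (v - 2)^2.
Expand and rearrange: v^2 - 7v + 10 = 0.
Solving gives v = 5 or v = 2.
Check each candidate in the original equation:
  v = 5: sqrt(9) = 3, while v - 2 = 3 — valid.
  v = 2: sqrt(0) = 0, while v - 2 = 0 — valid.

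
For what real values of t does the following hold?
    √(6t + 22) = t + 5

t = -3 or t = -1

Square both sides: 6t + 22 = (t + 5)².
Expand and rearrange: t² + 4t + 3 = 0.
Solving gives t = -1 or t = -3.
Check each candidate in the original equation:
  t = -1: √(16) = 4, while t + 5 = 4 — valid.
  t = -3: √(4) = 2, while t + 5 = 2 — valid.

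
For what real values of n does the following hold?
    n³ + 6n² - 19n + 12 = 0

Possible rational roots are divisors of 12. Testing n = 1 gives 0, so (n - 1) is a factor.
Divide: n³ + 6n² - 19n + 12 = (n - 1)(n² + 7n - 12).
Apply the quadratic formula to n² + 7n - 12 = 0: n = (-7 ± √97)/2, i.e. n ≈ 1.4244 or n ≈ -8.4244.

n = -8.4244 or n = 1 or n = 1.4244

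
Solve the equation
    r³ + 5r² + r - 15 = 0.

r = -3.4495 or r = -3 or r = 1.4495

Possible rational roots are divisors of -15. Testing r = -3 gives 0, so (r + 3) is a factor.
Divide: r³ + 5r² + r - 15 = (r + 3)(r² + 2r - 5).
Apply the quadratic formula to r² + 2r - 5 = 0: r = (-2 ± √24)/2, i.e. r ≈ 1.4495 or r ≈ -3.4495.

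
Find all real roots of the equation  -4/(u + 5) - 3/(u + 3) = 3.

u = -6.8081 or u = -3.5252

Multiply both sides by (u + 5)(u + 3):
-4(u + 3) - 3(u + 5) = 3(u + 5)(u + 3).
Expand and collect terms: 3u^2 + 31u + 72 = 0.
By the quadratic formula, u = (-31 +/- sqrt(97)) / 6, so u ~= -3.5252 or u ~= -6.8081.
Neither value makes a denominator zero (u != -5, u != -3), so both are valid.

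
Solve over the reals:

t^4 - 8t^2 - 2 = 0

Let u = t^2. The equation becomes u^2 - 8u - 2 = 0.
By the quadratic formula, u = 4 + 3*sqrt(2) or u = 4 - 3*sqrt(2).
t^2 = 4 + 3*sqrt(2) gives t = +/-sqrt(4 + 3*sqrt(2)) ~= +/-2.871.
t^2 = 4 - 3*sqrt(2) < 0 has no real solution.

t = -2.871 or t = 2.871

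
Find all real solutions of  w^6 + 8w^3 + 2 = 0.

Let u = w^3. The equation becomes u^2 + 8u + 2 = 0.
By the quadratic formula, u = -4 + sqrt(14) or u = -4 - sqrt(14).
w^3 = -4 + sqrt(14) gives w = -(4 - sqrt(14))^(1/3) ~= -0.6369.
w^3 = -4 - sqrt(14) gives w = -(sqrt(14) + 4)^(1/3) ~= -1.9782.

w = -1.9782 or w = -0.6369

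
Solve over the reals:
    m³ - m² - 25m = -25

m = -5 or m = 1 or m = 5

Rearrange: m³ - m² - 25m + 25 = 0.
Possible rational roots are divisors of 25. Testing m = 5 gives 0, so (m - 5) is a factor.
Divide: m³ - m² - 25m + 25 = (m - 5)(m² + 4m - 5).
Factor the quadratic: m = 1 or m = -5.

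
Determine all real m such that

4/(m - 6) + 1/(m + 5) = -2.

m = -5.6041 or m = 4.1041

Multiply both sides by (m - 6)(m + 5):
4(m + 5) + (m - 6) = -2(m - 6)(m + 5).
Expand and collect terms: -2m^2 - 3m + 46 = 0.
By the quadratic formula, m = (3 +/- sqrt(377)) / -4, so m ~= -5.6041 or m ~= 4.1041.
Neither value makes a denominator zero (m != 6, m != -5), so both are valid.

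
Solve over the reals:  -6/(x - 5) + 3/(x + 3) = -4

Multiply both sides by (x - 5)(x + 3):
-6(x + 3) + 3(x - 5) = -4(x - 5)(x + 3).
Expand and collect terms: -4x² + 11x + 93 = 0.
By the quadratic formula, x = (-11 ± √1609) / -8, so x ≈ -3.639 or x ≈ 6.389.
Neither value makes a denominator zero (x ≠ 5, x ≠ -3), so both are valid.

x = -3.639 or x = 6.389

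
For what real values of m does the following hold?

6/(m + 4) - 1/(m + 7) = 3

Multiply both sides by (m + 4)(m + 7):
6(m + 7) - (m + 4) = 3(m + 4)(m + 7).
Expand and collect terms: 3m^2 + 28m + 46 = 0.
By the quadratic formula, m = (-28 +/- sqrt(232)) / 6, so m ~= -2.1281 or m ~= -7.2053.
Neither value makes a denominator zero (m != -4, m != -7), so both are valid.

m = -7.2053 or m = -2.1281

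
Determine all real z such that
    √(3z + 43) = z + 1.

z = 7

Square both sides: 3z + 43 = (z + 1)².
Expand and rearrange: z² - z - 42 = 0.
Solving gives z = 7 or z = -6.
Check each candidate in the original equation:
  z = 7: √(64) = 8, while z + 1 = 8 — valid.
  z = -6: √(25) = 5, while z + 1 = -5 — extraneous.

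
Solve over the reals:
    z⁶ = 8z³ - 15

Let u = z³. The equation becomes u² - 8u + 15 = 0.
Factor: (u - 5)(u - 3) = 0, so u = 5 or u = 3.
z³ = 5 gives z = ∛(5) ≈ 1.71.
z³ = 3 gives z = ∛(3) ≈ 1.4422.

z = 1.4422 or z = 1.71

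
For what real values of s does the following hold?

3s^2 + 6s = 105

s = -7 or s = 5

Bring every term to one side: 3s^2 + 6s - 105 = 0.
Factor: 3(s - 5)(s + 7) = 0.
So s = 5 or s = -7.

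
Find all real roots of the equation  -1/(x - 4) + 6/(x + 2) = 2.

Multiply both sides by (x - 4)(x + 2):
-(x + 2) + 6(x - 4) = 2(x - 4)(x + 2).
Expand and collect terms: 2x² - 9x + 10 = 0.
Factor or apply the quadratic formula: x = 2.5 or x = 2.
Neither value makes a denominator zero (x ≠ 4, x ≠ -2), so both are valid.

x = 2 or x = 2.5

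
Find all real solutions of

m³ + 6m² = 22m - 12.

Rearrange: m³ + 6m² - 22m + 12 = 0.
Possible rational roots are divisors of 12. Testing m = 2 gives 0, so (m - 2) is a factor.
Divide: m³ + 6m² - 22m + 12 = (m - 2)(m² + 8m - 6).
Apply the quadratic formula to m² + 8m - 6 = 0: m = (-8 ± √88)/2, i.e. m ≈ 0.6904 or m ≈ -8.6904.

m = -8.6904 or m = 0.6904 or m = 2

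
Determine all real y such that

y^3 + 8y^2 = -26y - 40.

Rearrange: y^3 + 8y^2 + 26y + 40 = 0.
Possible rational roots are divisors of 40. Testing y = -4 gives 0, so (y + 4) is a factor.
Divide: y^3 + 8y^2 + 26y + 40 = (y + 4)(y^2 + 4y + 10).
The quadratic y^2 + 4y + 10 has discriminant -24 < 0, so no further real roots.

y = -4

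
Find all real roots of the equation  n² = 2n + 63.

n = -7 or n = 9

Bring every term to one side: n² - 2n - 63 = 0.
Factor: (n + 7)(n - 9) = 0.
So n = -7 or n = 9.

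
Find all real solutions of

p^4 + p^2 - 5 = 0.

p = -1.3384 or p = 1.3384

Let u = p^2. The equation becomes u^2 + u - 5 = 0.
By the quadratic formula, u = -1/2 + sqrt(21)/2 or u = -sqrt(21)/2 - 1/2.
p^2 = -1/2 + sqrt(21)/2 gives p = +/-sqrt(-1/2 + sqrt(21)/2) ~= +/-1.3384.
p^2 = -sqrt(21)/2 - 1/2 < 0 has no real solution.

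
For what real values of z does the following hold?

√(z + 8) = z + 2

Square both sides: z + 8 = (z + 2)².
Expand and rearrange: z² + 3z - 4 = 0.
Solving gives z = 1 or z = -4.
Check each candidate in the original equation:
  z = 1: √(9) = 3, while z + 2 = 3 — valid.
  z = -4: √(4) = 2, while z + 2 = -2 — extraneous.

z = 1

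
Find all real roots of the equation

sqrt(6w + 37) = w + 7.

Square both sides: 6w + 37 = (w + 7)^2.
Expand and rearrange: w^2 + 8w + 12 = 0.
Solving gives w = -2 or w = -6.
Check each candidate in the original equation:
  w = -2: sqrt(25) = 5, while w + 7 = 5 — valid.
  w = -6: sqrt(1) = 1, while w + 7 = 1 — valid.

w = -6 or w = -2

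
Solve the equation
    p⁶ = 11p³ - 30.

p = 1.71 or p = 1.8171

Let u = p³. The equation becomes u² - 11u + 30 = 0.
Factor: (u - 5)(u - 6) = 0, so u = 5 or u = 6.
p³ = 5 gives p = ∛(5) ≈ 1.71.
p³ = 6 gives p = ∛(6) ≈ 1.8171.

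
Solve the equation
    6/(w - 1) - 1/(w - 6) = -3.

Multiply both sides by (w - 1)(w - 6):
6(w - 6) - (w - 1) = -3(w - 1)(w - 6).
Expand and collect terms: -3w^2 + 16w + 17 = 0.
By the quadratic formula, w = (-16 +/- sqrt(460)) / -6, so w ~= -0.9079 or w ~= 6.2413.
Neither value makes a denominator zero (w != 1, w != 6), so both are valid.

w = -0.9079 or w = 6.2413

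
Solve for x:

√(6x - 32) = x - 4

x = 6 or x = 8

Square both sides: 6x - 32 = (x - 4)².
Expand and rearrange: x² - 14x + 48 = 0.
Solving gives x = 8 or x = 6.
Check each candidate in the original equation:
  x = 8: √(16) = 4, while x - 4 = 4 — valid.
  x = 6: √(4) = 2, while x - 4 = 2 — valid.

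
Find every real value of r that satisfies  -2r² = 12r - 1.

r = -6.0822 or r = 0.0822

Rearrange to standard form: -2r² - 12r + 1 = 0.
Discriminant: (-12)² − 4·(-2)·1 = 152.
Quadratic formula: r = (12 ± √152) / (-4).
So r = -√(38)/2 - 3 ≈ -6.0822 or r = -3 + √(38)/2 ≈ 0.0822.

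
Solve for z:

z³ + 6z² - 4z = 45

z = -5 or z = -3.5414 or z = 2.5414

Rearrange: z³ + 6z² - 4z - 45 = 0.
Possible rational roots are divisors of -45. Testing z = -5 gives 0, so (z + 5) is a factor.
Divide: z³ + 6z² - 4z - 45 = (z + 5)(z² + z - 9).
Apply the quadratic formula to z² + z - 9 = 0: z = (-1 ± √37)/2, i.e. z ≈ 2.5414 or z ≈ -3.5414.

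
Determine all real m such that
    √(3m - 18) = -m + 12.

m = 9

Square both sides: 3m - 18 = (-m + 12)².
Expand and rearrange: m² - 27m + 162 = 0.
Solving gives m = 18 or m = 9.
Check each candidate in the original equation:
  m = 18: √(36) = 6, while -m + 12 = -6 — extraneous.
  m = 9: √(9) = 3, while -m + 12 = 3 — valid.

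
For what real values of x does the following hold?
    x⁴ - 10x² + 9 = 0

Let u = x². The equation becomes u² - 10u + 9 = 0.
Factor: (u - 1)(u - 9) = 0, so u = 1 or u = 9.
x² = 1 gives x = ±1.
x² = 9 gives x = ±3.

x = -3 or x = -1 or x = 1 or x = 3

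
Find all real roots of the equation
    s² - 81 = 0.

Factor: (s + 9)(s - 9) = 0.
So s = -9 or s = 9.

s = -9 or s = 9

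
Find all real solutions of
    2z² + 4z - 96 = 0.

z = -8 or z = 6

Factor: 2(z - 6)(z + 8) = 0.
So z = 6 or z = -8.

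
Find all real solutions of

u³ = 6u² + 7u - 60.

Rearrange: u³ - 6u² - 7u + 60 = 0.
Possible rational roots are divisors of 60. Testing u = 5 gives 0, so (u - 5) is a factor.
Divide: u³ - 6u² - 7u + 60 = (u - 5)(u² - u - 12).
Factor the quadratic: u = 4 or u = -3.

u = -3 or u = 4 or u = 5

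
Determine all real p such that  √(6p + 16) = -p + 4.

p = 0

Square both sides: 6p + 16 = (-p + 4)².
Expand and rearrange: p² - 14p = 0.
Solving gives p = 14 or p = 0.
Check each candidate in the original equation:
  p = 14: √(100) = 10, while -p + 4 = -10 — extraneous.
  p = 0: √(16) = 4, while -p + 4 = 4 — valid.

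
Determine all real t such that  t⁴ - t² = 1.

Let u = t². The equation becomes u² - u - 1 = 0.
By the quadratic formula, u = 1/2 + √(5)/2 or u = 1/2 - √(5)/2.
t² = 1/2 + √(5)/2 gives t = ±√(1/2 + √(5)/2) ≈ ±1.272.
t² = 1/2 - √(5)/2 < 0 has no real solution.

t = -1.272 or t = 1.272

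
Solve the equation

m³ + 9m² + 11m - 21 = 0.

m = -7 or m = -3 or m = 1

Possible rational roots are divisors of -21. Testing m = -3 gives 0, so (m + 3) is a factor.
Divide: m³ + 9m² + 11m - 21 = (m + 3)(m² + 6m - 7).
Factor the quadratic: m = 1 or m = -7.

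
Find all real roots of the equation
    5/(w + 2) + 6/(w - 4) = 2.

w = -0.5 or w = 8

Multiply both sides by (w + 2)(w - 4):
5(w - 4) + 6(w + 2) = 2(w + 2)(w - 4).
Expand and collect terms: 2w^2 - 15w - 8 = 0.
Factor or apply the quadratic formula: w = 8 or w = -0.5.
Neither value makes a denominator zero (w != -2, w != 4), so both are valid.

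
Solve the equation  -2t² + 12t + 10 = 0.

t = -0.7417 or t = 6.7417

Discriminant: (12)² − 4·(-2)·10 = 224.
Quadratic formula: t = (-12 ± √224) / (-4).
So t = 3 - √(14) ≈ -0.7417 or t = 3 + √(14) ≈ 6.7417.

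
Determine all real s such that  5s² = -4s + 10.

Rearrange to standard form: 5s² + 4s - 10 = 0.
Discriminant: (4)² − 4·5·(-10) = 216.
Quadratic formula: s = (-4 ± √216) / 10.
So s = -2/5 + 3·√(6)/5 ≈ 1.0697 or s = -3·√(6)/5 - 2/5 ≈ -1.8697.

s = -1.8697 or s = 1.0697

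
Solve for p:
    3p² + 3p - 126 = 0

Factor: 3(p - 6)(p + 7) = 0.
So p = 6 or p = -7.

p = -7 or p = 6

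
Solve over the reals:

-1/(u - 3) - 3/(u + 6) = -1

Multiply both sides by (u - 3)(u + 6):
-(u + 6) - 3(u - 3) = -(u - 3)(u + 6).
Expand and collect terms: -u^2 + u + 15 = 0.
By the quadratic formula, u = (-1 +/- sqrt(61)) / -2, so u ~= -3.4051 or u ~= 4.4051.
Neither value makes a denominator zero (u != 3, u != -6), so both are valid.

u = -3.4051 or u = 4.4051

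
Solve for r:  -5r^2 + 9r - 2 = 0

Discriminant: (9)^2 - 4*(-5)*(-2) = 41.
Quadratic formula: r = (-9 +/- sqrt(41)) / (-10).
So r = 9/10 - sqrt(41)/10 ~= 0.2597 or r = sqrt(41)/10 + 9/10 ~= 1.5403.

r = 0.2597 or r = 1.5403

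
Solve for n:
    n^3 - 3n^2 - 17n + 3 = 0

n = -3 or n = 0.1716 or n = 5.8284

Possible rational roots are divisors of 3. Testing n = -3 gives 0, so (n + 3) is a factor.
Divide: n^3 - 3n^2 - 17n + 3 = (n + 3)(n^2 - 6n + 1).
Apply the quadratic formula to n^2 - 6n + 1 = 0: n = (6 +/- sqrt(32))/2, i.e. n ~= 5.8284 or n ~= 0.1716.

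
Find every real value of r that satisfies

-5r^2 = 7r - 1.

r = -1.5307 or r = 0.1307

Rearrange to standard form: -5r^2 - 7r + 1 = 0.
Discriminant: (-7)^2 - 4*(-5)*1 = 69.
Quadratic formula: r = (7 +/- sqrt(69)) / (-10).
So r = -sqrt(69)/10 - 7/10 ~= -1.5307 or r = -7/10 + sqrt(69)/10 ~= 0.1307.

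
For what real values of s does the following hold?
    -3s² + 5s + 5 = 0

s = -0.7033 or s = 2.3699

Discriminant: (5)² − 4·(-3)·5 = 85.
Quadratic formula: s = (-5 ± √85) / (-6).
So s = 5/6 - √(85)/6 ≈ -0.7033 or s = 5/6 + √(85)/6 ≈ 2.3699.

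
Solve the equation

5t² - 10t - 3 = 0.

t = -0.2649 or t = 2.2649

Discriminant: (-10)² − 4·5·(-3) = 160.
Quadratic formula: t = (10 ± √160) / 10.
So t = 1 + 2·√(10)/5 ≈ 2.2649 or t = 1 - 2·√(10)/5 ≈ -0.2649.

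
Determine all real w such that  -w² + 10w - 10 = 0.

w = 1.127 or w = 8.873

Discriminant: (10)² − 4·(-1)·(-10) = 60.
Quadratic formula: w = (-10 ± √60) / (-2).
So w = 5 - √(15) ≈ 1.127 or w = √(15) + 5 ≈ 8.873.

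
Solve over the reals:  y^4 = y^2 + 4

Let u = y^2. The equation becomes u^2 - u - 4 = 0.
By the quadratic formula, u = 1/2 + sqrt(17)/2 or u = 1/2 - sqrt(17)/2.
y^2 = 1/2 + sqrt(17)/2 gives y = +/-sqrt(1/2 + sqrt(17)/2) ~= +/-1.6005.
y^2 = 1/2 - sqrt(17)/2 < 0 has no real solution.

y = -1.6005 or y = 1.6005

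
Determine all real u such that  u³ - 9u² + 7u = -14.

Rearrange: u³ - 9u² + 7u + 14 = 0.
Possible rational roots are divisors of 14. Testing u = 2 gives 0, so (u - 2) is a factor.
Divide: u³ - 9u² + 7u + 14 = (u - 2)(u² - 7u - 7).
Apply the quadratic formula to u² - 7u - 7 = 0: u = (7 ± √77)/2, i.e. u ≈ 7.8875 or u ≈ -0.8875.

u = -0.8875 or u = 2 or u = 7.8875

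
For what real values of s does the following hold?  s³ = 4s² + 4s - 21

s = -2.1926 or s = 3 or s = 3.1926

Rearrange: s³ - 4s² - 4s + 21 = 0.
Possible rational roots are divisors of 21. Testing s = 3 gives 0, so (s - 3) is a factor.
Divide: s³ - 4s² - 4s + 21 = (s - 3)(s² - s - 7).
Apply the quadratic formula to s² - s - 7 = 0: s = (1 ± √29)/2, i.e. s ≈ 3.1926 or s ≈ -2.1926.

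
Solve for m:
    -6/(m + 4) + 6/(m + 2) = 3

m = -5.2361 or m = -0.7639

Multiply both sides by (m + 4)(m + 2):
-6(m + 2) + 6(m + 4) = 3(m + 4)(m + 2).
Expand and collect terms: 3m² + 18m + 12 = 0.
By the quadratic formula, m = (-18 ± √180) / 6, so m ≈ -0.7639 or m ≈ -5.2361.
Neither value makes a denominator zero (m ≠ -4, m ≠ -2), so both are valid.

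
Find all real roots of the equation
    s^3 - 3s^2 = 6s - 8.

s = -2 or s = 1 or s = 4

Rearrange: s^3 - 3s^2 - 6s + 8 = 0.
Possible rational roots are divisors of 8. Testing s = 4 gives 0, so (s - 4) is a factor.
Divide: s^3 - 3s^2 - 6s + 8 = (s - 4)(s^2 + s - 2).
Factor the quadratic: s = 1 or s = -2.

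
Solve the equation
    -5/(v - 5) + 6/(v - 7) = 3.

v = 4 or v = 8.3333

Multiply both sides by (v - 5)(v - 7):
-5(v - 7) + 6(v - 5) = 3(v - 5)(v - 7).
Expand and collect terms: 3v^2 - 37v + 100 = 0.
Factor or apply the quadratic formula: v = 8.3333 or v = 4.
Neither value makes a denominator zero (v != 5, v != 7), so both are valid.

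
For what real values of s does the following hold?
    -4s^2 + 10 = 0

s = -1.5811 or s = 1.5811

Discriminant: (0)^2 - 4*(-4)*10 = 160.
Quadratic formula: s = (0 +/- sqrt(160)) / (-8).
So s = -sqrt(10)/2 ~= -1.5811 or s = sqrt(10)/2 ~= 1.5811.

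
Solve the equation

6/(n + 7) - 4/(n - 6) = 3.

Multiply both sides by (n + 7)(n - 6):
6(n - 6) - 4(n + 7) = 3(n + 7)(n - 6).
Expand and collect terms: 3n² + n - 62 = 0.
By the quadratic formula, n = (-1 ± √745) / 6, so n ≈ 4.3824 or n ≈ -4.7158.
Neither value makes a denominator zero (n ≠ -7, n ≠ 6), so both are valid.

n = -4.7158 or n = 4.3824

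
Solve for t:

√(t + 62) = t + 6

t = 2

Square both sides: t + 62 = (t + 6)².
Expand and rearrange: t² + 11t - 26 = 0.
Solving gives t = 2 or t = -13.
Check each candidate in the original equation:
  t = 2: √(64) = 8, while t + 6 = 8 — valid.
  t = -13: √(49) = 7, while t + 6 = -7 — extraneous.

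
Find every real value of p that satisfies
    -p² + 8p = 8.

p = 1.1716 or p = 6.8284

Rearrange to standard form: -p² + 8p - 8 = 0.
Discriminant: (8)² − 4·(-1)·(-8) = 32.
Quadratic formula: p = (-8 ± √32) / (-2).
So p = 4 - 2·√(2) ≈ 1.1716 or p = 2·√(2) + 4 ≈ 6.8284.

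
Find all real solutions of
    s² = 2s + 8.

s = -2 or s = 4

Bring every term to one side: s² - 2s - 8 = 0.
Factor: (s - 4)(s + 2) = 0.
So s = 4 or s = -2.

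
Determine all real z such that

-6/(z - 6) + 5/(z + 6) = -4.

Multiply both sides by (z - 6)(z + 6):
-6(z + 6) + 5(z - 6) = -4(z - 6)(z + 6).
Expand and collect terms: -4z² + z + 210 = 0.
By the quadratic formula, z = (-1 ± √3361) / -8, so z ≈ -7.1218 or z ≈ 7.3718.
Neither value makes a denominator zero (z ≠ 6, z ≠ -6), so both are valid.

z = -7.1218 or z = 7.3718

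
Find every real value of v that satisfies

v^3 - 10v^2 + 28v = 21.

Rearrange: v^3 - 10v^2 + 28v - 21 = 0.
Possible rational roots are divisors of -21. Testing v = 3 gives 0, so (v - 3) is a factor.
Divide: v^3 - 10v^2 + 28v - 21 = (v - 3)(v^2 - 7v + 7).
Apply the quadratic formula to v^2 - 7v + 7 = 0: v = (7 +/- sqrt(21))/2, i.e. v ~= 5.7913 or v ~= 1.2087.

v = 1.2087 or v = 3 or v = 5.7913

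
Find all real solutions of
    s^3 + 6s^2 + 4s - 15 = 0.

s = -4.1926 or s = -3 or s = 1.1926

Possible rational roots are divisors of -15. Testing s = -3 gives 0, so (s + 3) is a factor.
Divide: s^3 + 6s^2 + 4s - 15 = (s + 3)(s^2 + 3s - 5).
Apply the quadratic formula to s^2 + 3s - 5 = 0: s = (-3 +/- sqrt(29))/2, i.e. s ~= 1.1926 or s ~= -4.1926.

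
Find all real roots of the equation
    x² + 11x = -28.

x = -7 or x = -4

Bring every term to one side: x² + 11x + 28 = 0.
Factor: (x + 4)(x + 7) = 0.
So x = -4 or x = -7.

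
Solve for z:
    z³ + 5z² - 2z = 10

Rearrange: z³ + 5z² - 2z - 10 = 0.
Possible rational roots are divisors of -10. Testing z = -5 gives 0, so (z + 5) is a factor.
Divide: z³ + 5z² - 2z - 10 = (z + 5)(z² - 2).
Apply the quadratic formula to z² - 2 = 0: z = (0 ± √8)/2, i.e. z ≈ 1.4142 or z ≈ -1.4142.

z = -5 or z = -1.4142 or z = 1.4142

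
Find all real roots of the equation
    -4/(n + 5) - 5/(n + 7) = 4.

Multiply both sides by (n + 5)(n + 7):
-4(n + 7) - 5(n + 5) = 4(n + 5)(n + 7).
Expand and collect terms: 4n^2 + 57n + 193 = 0.
By the quadratic formula, n = (-57 +/- sqrt(161)) / 8, so n ~= -5.5389 or n ~= -8.7111.
Neither value makes a denominator zero (n != -5, n != -7), so both are valid.

n = -8.7111 or n = -5.5389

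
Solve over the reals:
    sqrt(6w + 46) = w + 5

w = 3

Square both sides: 6w + 46 = (w + 5)^2.
Expand and rearrange: w^2 + 4w - 21 = 0.
Solving gives w = 3 or w = -7.
Check each candidate in the original equation:
  w = 3: sqrt(64) = 8, while w + 5 = 8 — valid.
  w = -7: sqrt(4) = 2, while w + 5 = -2 — extraneous.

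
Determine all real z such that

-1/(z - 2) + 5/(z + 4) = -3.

Multiply both sides by (z - 2)(z + 4):
-(z + 4) + 5(z - 2) = -3(z - 2)(z + 4).
Expand and collect terms: -3z² - 10z + 38 = 0.
By the quadratic formula, z = (10 ± √556) / -6, so z ≈ -5.5966 or z ≈ 2.2633.
Neither value makes a denominator zero (z ≠ 2, z ≠ -4), so both are valid.

z = -5.5966 or z = 2.2633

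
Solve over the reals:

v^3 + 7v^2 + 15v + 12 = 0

v = -4

Possible rational roots are divisors of 12. Testing v = -4 gives 0, so (v + 4) is a factor.
Divide: v^3 + 7v^2 + 15v + 12 = (v + 4)(v^2 + 3v + 3).
The quadratic v^2 + 3v + 3 has discriminant -3 < 0, so no further real roots.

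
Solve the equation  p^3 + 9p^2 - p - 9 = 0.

Possible rational roots are divisors of -9. Testing p = -1 gives 0, so (p + 1) is a factor.
Divide: p^3 + 9p^2 - p - 9 = (p + 1)(p^2 + 8p - 9).
Factor the quadratic: p = 1 or p = -9.

p = -9 or p = -1 or p = 1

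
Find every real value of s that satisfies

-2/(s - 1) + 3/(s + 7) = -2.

s = -8.3551 or s = 1.8551

Multiply both sides by (s - 1)(s + 7):
-2(s + 7) + 3(s - 1) = -2(s - 1)(s + 7).
Expand and collect terms: -2s² - 13s + 31 = 0.
By the quadratic formula, s = (13 ± √417) / -4, so s ≈ -8.3551 or s ≈ 1.8551.
Neither value makes a denominator zero (s ≠ 1, s ≠ -7), so both are valid.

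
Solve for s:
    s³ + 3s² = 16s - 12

s = -6 or s = 1 or s = 2

Rearrange: s³ + 3s² - 16s + 12 = 0.
Possible rational roots are divisors of 12. Testing s = 2 gives 0, so (s - 2) is a factor.
Divide: s³ + 3s² - 16s + 12 = (s - 2)(s² + 5s - 6).
Factor the quadratic: s = 1 or s = -6.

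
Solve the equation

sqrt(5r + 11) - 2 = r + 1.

r = -2 or r = 1

Isolate the radical: sqrt(5r + 11) = r + 3.
Square both sides: 5r + 11 = (r + 3)^2.
Expand and rearrange: r^2 + r - 2 = 0.
Solving gives r = 1 or r = -2.
Check each candidate in the original equation:
  r = 1: sqrt(16) = 4, while r + 3 = 4 — valid.
  r = -2: sqrt(1) = 1, while r + 3 = 1 — valid.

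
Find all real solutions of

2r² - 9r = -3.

r = 0.3625 or r = 4.1375

Rearrange to standard form: 2r² - 9r + 3 = 0.
Discriminant: (-9)² − 4·2·3 = 57.
Quadratic formula: r = (9 ± √57) / 4.
So r = √(57)/4 + 9/4 ≈ 4.1375 or r = 9/4 - √(57)/4 ≈ 0.3625.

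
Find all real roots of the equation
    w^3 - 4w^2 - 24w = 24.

w = -2 or w = -1.5826 or w = 7.5826

Rearrange: w^3 - 4w^2 - 24w - 24 = 0.
Possible rational roots are divisors of -24. Testing w = -2 gives 0, so (w + 2) is a factor.
Divide: w^3 - 4w^2 - 24w - 24 = (w + 2)(w^2 - 6w - 12).
Apply the quadratic formula to w^2 - 6w - 12 = 0: w = (6 +/- sqrt(84))/2, i.e. w ~= 7.5826 or w ~= -1.5826.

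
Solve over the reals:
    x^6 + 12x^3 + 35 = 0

x = -1.9129 or x = -1.71

Let u = x^3. The equation becomes u^2 + 12u + 35 = 0.
Factor: (u + 5)(u + 7) = 0, so u = -5 or u = -7.
x^3 = -5 gives x = -(5)^(1/3) ~= -1.71.
x^3 = -7 gives x = -(7)^(1/3) ~= -1.9129.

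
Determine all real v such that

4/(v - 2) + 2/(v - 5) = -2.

Multiply both sides by (v - 2)(v - 5):
4(v - 5) + 2(v - 2) = -2(v - 2)(v - 5).
Expand and collect terms: -2v^2 + 8v + 4 = 0.
By the quadratic formula, v = (-8 +/- sqrt(96)) / -4, so v ~= -0.4495 or v ~= 4.4495.
Neither value makes a denominator zero (v != 2, v != 5), so both are valid.

v = -0.4495 or v = 4.4495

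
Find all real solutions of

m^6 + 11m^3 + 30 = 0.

m = -1.8171 or m = -1.71

Let u = m^3. The equation becomes u^2 + 11u + 30 = 0.
Factor: (u + 6)(u + 5) = 0, so u = -6 or u = -5.
m^3 = -6 gives m = -(6)^(1/3) ~= -1.8171.
m^3 = -5 gives m = -(5)^(1/3) ~= -1.71.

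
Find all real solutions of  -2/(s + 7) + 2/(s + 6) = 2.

s = -7.618 or s = -5.382

Multiply both sides by (s + 7)(s + 6):
-2(s + 6) + 2(s + 7) = 2(s + 7)(s + 6).
Expand and collect terms: 2s^2 + 26s + 82 = 0.
By the quadratic formula, s = (-26 +/- sqrt(20)) / 4, so s ~= -5.382 or s ~= -7.618.
Neither value makes a denominator zero (s != -7, s != -6), so both are valid.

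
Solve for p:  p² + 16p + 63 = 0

p = -9 or p = -7

Factor: (p + 7)(p + 9) = 0.
So p = -7 or p = -9.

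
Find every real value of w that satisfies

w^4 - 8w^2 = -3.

w = -2.7578 or w = -0.6281 or w = 0.6281 or w = 2.7578

Let u = w^2. The equation becomes u^2 - 8u + 3 = 0.
By the quadratic formula, u = sqrt(13) + 4 or u = 4 - sqrt(13).
w^2 = sqrt(13) + 4 gives w = +/-sqrt(sqrt(13) + 4) ~= +/-2.7578.
w^2 = 4 - sqrt(13) gives w = +/-sqrt(4 - sqrt(13)) ~= +/-0.6281.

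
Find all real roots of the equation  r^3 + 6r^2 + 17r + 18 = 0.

r = -2

Possible rational roots are divisors of 18. Testing r = -2 gives 0, so (r + 2) is a factor.
Divide: r^3 + 6r^2 + 17r + 18 = (r + 2)(r^2 + 4r + 9).
The quadratic r^2 + 4r + 9 has discriminant -20 < 0, so no further real roots.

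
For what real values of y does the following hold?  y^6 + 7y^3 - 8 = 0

y = -2 or y = 1

Let u = y^3. The equation becomes u^2 + 7u - 8 = 0.
Factor: (u + 8)(u - 1) = 0, so u = -8 or u = 1.
y^3 = -8 gives y = -2.
y^3 = 1 gives y = 1.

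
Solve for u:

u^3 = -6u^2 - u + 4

u = -5.7016 or u = -1 or u = 0.7016

Rearrange: u^3 + 6u^2 + u - 4 = 0.
Possible rational roots are divisors of -4. Testing u = -1 gives 0, so (u + 1) is a factor.
Divide: u^3 + 6u^2 + u - 4 = (u + 1)(u^2 + 5u - 4).
Apply the quadratic formula to u^2 + 5u - 4 = 0: u = (-5 +/- sqrt(41))/2, i.e. u ~= 0.7016 or u ~= -5.7016.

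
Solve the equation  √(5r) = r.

Square both sides: 5r = (r)².
Expand and rearrange: r² - 5r = 0.
Solving gives r = 5 or r = 0.
Check each candidate in the original equation:
  r = 5: √(25) = 5, while r = 5 — valid.
  r = 0: √(0) = 0, while r = 0 — valid.

r = 0 or r = 5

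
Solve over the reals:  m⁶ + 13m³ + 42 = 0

m = -1.9129 or m = -1.8171

Let u = m³. The equation becomes u² + 13u + 42 = 0.
Factor: (u + 7)(u + 6) = 0, so u = -7 or u = -6.
m³ = -7 gives m = -∛(7) ≈ -1.9129.
m³ = -6 gives m = -∛(6) ≈ -1.8171.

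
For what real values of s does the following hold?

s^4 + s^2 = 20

Let u = s^2. The equation becomes u^2 + u - 20 = 0.
Factor: (u + 5)(u - 4) = 0, so u = -5 or u = 4.
s^2 = -5 < 0 has no real solution.
s^2 = 4 gives s = +/-2.

s = -2 or s = 2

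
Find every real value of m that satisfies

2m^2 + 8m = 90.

Bring every term to one side: 2m^2 + 8m - 90 = 0.
Factor: 2(m - 5)(m + 9) = 0.
So m = 5 or m = -9.

m = -9 or m = 5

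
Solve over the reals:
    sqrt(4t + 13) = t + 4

Square both sides: 4t + 13 = (t + 4)^2.
Expand and rearrange: t^2 + 4t + 3 = 0.
Solving gives t = -1 or t = -3.
Check each candidate in the original equation:
  t = -1: sqrt(9) = 3, while t + 4 = 3 — valid.
  t = -3: sqrt(1) = 1, while t + 4 = 1 — valid.

t = -3 or t = -1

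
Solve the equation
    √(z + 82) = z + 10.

Square both sides: z + 82 = (z + 10)².
Expand and rearrange: z² + 19z + 18 = 0.
Solving gives z = -1 or z = -18.
Check each candidate in the original equation:
  z = -1: √(81) = 9, while z + 10 = 9 — valid.
  z = -18: √(64) = 8, while z + 10 = -8 — extraneous.

z = -1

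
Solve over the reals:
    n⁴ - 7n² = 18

Let u = n². The equation becomes u² - 7u - 18 = 0.
Factor: (u - 9)(u + 2) = 0, so u = 9 or u = -2.
n² = 9 gives n = ±3.
n² = -2 < 0 has no real solution.

n = -3 or n = 3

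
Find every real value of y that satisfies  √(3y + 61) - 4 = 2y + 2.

Isolate the radical: √(3y + 61) = 2y + 6.
Square both sides: 3y + 61 = (2y + 6)².
Expand and rearrange: 4y² + 21y - 25 = 0.
Solving gives y = 1 or y = -6.25.
Check each candidate in the original equation:
  y = 1: √(64) = 8, while 2y + 6 = 8 — valid.
  y = -6.25: √(42.25) = 6.5, while 2y + 6 = -6.5 — extraneous.

y = 1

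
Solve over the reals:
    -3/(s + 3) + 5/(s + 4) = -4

Multiply both sides by (s + 3)(s + 4):
-3(s + 4) + 5(s + 3) = -4(s + 3)(s + 4).
Expand and collect terms: -4s² - 30s - 51 = 0.
By the quadratic formula, s = (30 ± √84) / -8, so s ≈ -4.8956 or s ≈ -2.6044.
Neither value makes a denominator zero (s ≠ -3, s ≠ -4), so both are valid.

s = -4.8956 or s = -2.6044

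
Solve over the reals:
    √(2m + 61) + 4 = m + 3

Isolate the radical: √(2m + 61) = m - 1.
Square both sides: 2m + 61 = (m - 1)².
Expand and rearrange: m² - 4m - 60 = 0.
Solving gives m = 10 or m = -6.
Check each candidate in the original equation:
  m = 10: √(81) = 9, while m - 1 = 9 — valid.
  m = -6: √(49) = 7, while m - 1 = -7 — extraneous.

m = 10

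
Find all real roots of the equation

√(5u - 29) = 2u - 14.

Square both sides: 5u - 29 = (2u - 14)².
Expand and rearrange: 4u² - 61u + 225 = 0.
Solving gives u = 9 or u = 6.25.
Check each candidate in the original equation:
  u = 9: √(16) = 4, while 2u - 14 = 4 — valid.
  u = 6.25: √(2.25) = 1.5, while 2u - 14 = -1.5 — extraneous.

u = 9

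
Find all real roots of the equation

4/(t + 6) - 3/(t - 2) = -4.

Multiply both sides by (t + 6)(t - 2):
4(t - 2) - 3(t + 6) = -4(t + 6)(t - 2).
Expand and collect terms: -4t² - 17t + 74 = 0.
By the quadratic formula, t = (17 ± √1473) / -8, so t ≈ -6.9225 or t ≈ 2.6725.
Neither value makes a denominator zero (t ≠ -6, t ≠ 2), so both are valid.

t = -6.9225 or t = 2.6725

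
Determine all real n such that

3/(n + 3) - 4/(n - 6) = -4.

n = -3.6798 or n = 6.9298

Multiply both sides by (n + 3)(n - 6):
3(n - 6) - 4(n + 3) = -4(n + 3)(n - 6).
Expand and collect terms: -4n² + 13n + 102 = 0.
By the quadratic formula, n = (-13 ± √1801) / -8, so n ≈ -3.6798 or n ≈ 6.9298.
Neither value makes a denominator zero (n ≠ -3, n ≠ 6), so both are valid.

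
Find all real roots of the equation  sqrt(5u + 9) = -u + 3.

u = 0

Square both sides: 5u + 9 = (-u + 3)^2.
Expand and rearrange: u^2 - 11u = 0.
Solving gives u = 11 or u = 0.
Check each candidate in the original equation:
  u = 11: sqrt(64) = 8, while -u + 3 = -8 — extraneous.
  u = 0: sqrt(9) = 3, while -u + 3 = 3 — valid.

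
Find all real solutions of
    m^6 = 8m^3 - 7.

Let u = m^3. The equation becomes u^2 - 8u + 7 = 0.
Factor: (u - 7)(u - 1) = 0, so u = 7 or u = 1.
m^3 = 7 gives m = (7)^(1/3) ~= 1.9129.
m^3 = 1 gives m = 1.

m = 1 or m = 1.9129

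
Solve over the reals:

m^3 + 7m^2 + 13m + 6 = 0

m = -4.3028 or m = -2 or m = -0.6972

Possible rational roots are divisors of 6. Testing m = -2 gives 0, so (m + 2) is a factor.
Divide: m^3 + 7m^2 + 13m + 6 = (m + 2)(m^2 + 5m + 3).
Apply the quadratic formula to m^2 + 5m + 3 = 0: m = (-5 +/- sqrt(13))/2, i.e. m ~= -0.6972 or m ~= -4.3028.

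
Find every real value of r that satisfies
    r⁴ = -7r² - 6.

No real solutions.

Let u = r². The equation becomes u² + 7u + 6 = 0.
Factor: (u + 6)(u + 1) = 0, so u = -6 or u = -1.
r² = -6 < 0 has no real solution.
r² = -1 < 0 has no real solution.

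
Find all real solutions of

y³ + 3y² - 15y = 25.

y = -5 or y = -1.4495 or y = 3.4495

Rearrange: y³ + 3y² - 15y - 25 = 0.
Possible rational roots are divisors of -25. Testing y = -5 gives 0, so (y + 5) is a factor.
Divide: y³ + 3y² - 15y - 25 = (y + 5)(y² - 2y - 5).
Apply the quadratic formula to y² - 2y - 5 = 0: y = (2 ± √24)/2, i.e. y ≈ 3.4495 or y ≈ -1.4495.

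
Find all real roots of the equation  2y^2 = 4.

Rearrange to standard form: 2y^2 - 4 = 0.
Discriminant: (0)^2 - 4*2*(-4) = 32.
Quadratic formula: y = (0 +/- sqrt(32)) / 4.
So y = sqrt(2) ~= 1.4142 or y = -sqrt(2) ~= -1.4142.

y = -1.4142 or y = 1.4142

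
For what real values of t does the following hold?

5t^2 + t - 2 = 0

Discriminant: (1)^2 - 4*5*(-2) = 41.
Quadratic formula: t = (-1 +/- sqrt(41)) / 10.
So t = -1/10 + sqrt(41)/10 ~= 0.5403 or t = -sqrt(41)/10 - 1/10 ~= -0.7403.

t = -0.7403 or t = 0.5403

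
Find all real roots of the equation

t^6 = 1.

t = -1 or t = 1

Let u = t^3. The equation becomes u^2 - 1 = 0.
Factor: (u + 1)(u - 1) = 0, so u = -1 or u = 1.
t^3 = -1 gives t = -1.
t^3 = 1 gives t = 1.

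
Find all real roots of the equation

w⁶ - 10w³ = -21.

w = 1.4422 or w = 1.9129

Let u = w³. The equation becomes u² - 10u + 21 = 0.
Factor: (u - 3)(u - 7) = 0, so u = 3 or u = 7.
w³ = 3 gives w = ∛(3) ≈ 1.4422.
w³ = 7 gives w = ∛(7) ≈ 1.9129.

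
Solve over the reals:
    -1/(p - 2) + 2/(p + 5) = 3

p = -4.2961 or p = 1.6294

Multiply both sides by (p - 2)(p + 5):
-(p + 5) + 2(p - 2) = 3(p - 2)(p + 5).
Expand and collect terms: 3p^2 + 8p - 21 = 0.
By the quadratic formula, p = (-8 +/- sqrt(316)) / 6, so p ~= 1.6294 or p ~= -4.2961.
Neither value makes a denominator zero (p != 2, p != -5), so both are valid.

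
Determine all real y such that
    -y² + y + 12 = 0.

Factor: -1(y - 4)(y + 3) = 0.
So y = 4 or y = -3.

y = -3 or y = 4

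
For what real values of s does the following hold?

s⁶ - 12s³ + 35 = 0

Let u = s³. The equation becomes u² - 12u + 35 = 0.
Factor: (u - 7)(u - 5) = 0, so u = 7 or u = 5.
s³ = 7 gives s = ∛(7) ≈ 1.9129.
s³ = 5 gives s = ∛(5) ≈ 1.71.

s = 1.71 or s = 1.9129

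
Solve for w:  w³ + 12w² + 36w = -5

w = -6.8541 or w = -5 or w = -0.1459

Rearrange: w³ + 12w² + 36w + 5 = 0.
Possible rational roots are divisors of 5. Testing w = -5 gives 0, so (w + 5) is a factor.
Divide: w³ + 12w² + 36w + 5 = (w + 5)(w² + 7w + 1).
Apply the quadratic formula to w² + 7w + 1 = 0: w = (-7 ± √45)/2, i.e. w ≈ -0.1459 or w ≈ -6.8541.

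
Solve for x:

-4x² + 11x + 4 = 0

Discriminant: (11)² − 4·(-4)·4 = 185.
Quadratic formula: x = (-11 ± √185) / (-8).
So x = 11/8 - √(185)/8 ≈ -0.3252 or x = 11/8 + √(185)/8 ≈ 3.0752.

x = -0.3252 or x = 3.0752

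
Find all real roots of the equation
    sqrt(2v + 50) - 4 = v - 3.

v = 7

Isolate the radical: sqrt(2v + 50) = v + 1.
Square both sides: 2v + 50 = (v + 1)^2.
Expand and rearrange: v^2 - 49 = 0.
Solving gives v = 7 or v = -7.
Check each candidate in the original equation:
  v = 7: sqrt(64) = 8, while v + 1 = 8 — valid.
  v = -7: sqrt(36) = 6, while v + 1 = -6 — extraneous.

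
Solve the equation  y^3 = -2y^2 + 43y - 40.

Rearrange: y^3 + 2y^2 - 43y + 40 = 0.
Possible rational roots are divisors of 40. Testing y = 5 gives 0, so (y - 5) is a factor.
Divide: y^3 + 2y^2 - 43y + 40 = (y - 5)(y^2 + 7y - 8).
Factor the quadratic: y = 1 or y = -8.

y = -8 or y = 1 or y = 5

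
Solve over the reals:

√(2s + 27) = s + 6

Square both sides: 2s + 27 = (s + 6)².
Expand and rearrange: s² + 10s + 9 = 0.
Solving gives s = -1 or s = -9.
Check each candidate in the original equation:
  s = -1: √(25) = 5, while s + 6 = 5 — valid.
  s = -9: √(9) = 3, while s + 6 = -3 — extraneous.

s = -1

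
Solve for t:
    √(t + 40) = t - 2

Square both sides: t + 40 = (t - 2)².
Expand and rearrange: t² - 5t - 36 = 0.
Solving gives t = 9 or t = -4.
Check each candidate in the original equation:
  t = 9: √(49) = 7, while t - 2 = 7 — valid.
  t = -4: √(36) = 6, while t - 2 = -6 — extraneous.

t = 9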